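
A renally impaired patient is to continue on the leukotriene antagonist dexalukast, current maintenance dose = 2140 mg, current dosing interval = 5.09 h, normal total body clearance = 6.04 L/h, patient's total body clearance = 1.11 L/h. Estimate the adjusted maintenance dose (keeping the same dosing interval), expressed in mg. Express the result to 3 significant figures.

To keep the same average steady-state level, dosing rate must scale with clearance.
CL ratio = 1.11 / 6.04 = 0.1838
New dose (same interval) = 2140 × 0.1838 = 393.3 mg

393 mg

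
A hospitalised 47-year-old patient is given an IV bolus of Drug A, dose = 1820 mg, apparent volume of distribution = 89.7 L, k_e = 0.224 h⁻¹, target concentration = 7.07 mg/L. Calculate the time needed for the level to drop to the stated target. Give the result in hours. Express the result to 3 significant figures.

C₀ = Dose / Vd = 1820 / 89.7 = 20.29 mg/L
t = ln(C₀ / C) / k = ln(20.29 / 7.07) / 0.2240
  = ln(2.870) / 0.2240 = 1.054 / 0.2240 = 4.705 h

4.71 h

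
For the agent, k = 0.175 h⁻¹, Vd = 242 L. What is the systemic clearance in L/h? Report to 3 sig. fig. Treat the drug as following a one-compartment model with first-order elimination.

42.4 L/h

CL = k × Vd = 0.175 × 242 = 42.35 L/h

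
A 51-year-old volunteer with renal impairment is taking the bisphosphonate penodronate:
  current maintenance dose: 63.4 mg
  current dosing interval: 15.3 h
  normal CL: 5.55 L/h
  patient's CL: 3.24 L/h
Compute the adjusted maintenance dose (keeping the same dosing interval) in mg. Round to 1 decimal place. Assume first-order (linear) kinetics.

To keep the same average steady-state level, dosing rate must scale with clearance.
CL ratio = 3.24 / 5.55 = 0.5838
New dose (same interval) = 63.4 × 0.5838 = 37.01 mg

37.0 mg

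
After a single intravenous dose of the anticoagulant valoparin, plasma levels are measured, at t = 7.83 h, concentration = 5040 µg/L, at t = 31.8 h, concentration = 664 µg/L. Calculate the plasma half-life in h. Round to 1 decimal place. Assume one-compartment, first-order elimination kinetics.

8.2 h

k = ln(C₁/C₂) / (t₂ − t₁) = ln(5040/664) / (31.8 − 7.83)
  = 2.027 / 23.97 = 0.08456 h⁻¹
t½ = ln2 / k = 0.693147 / 0.08456 = 8.197 h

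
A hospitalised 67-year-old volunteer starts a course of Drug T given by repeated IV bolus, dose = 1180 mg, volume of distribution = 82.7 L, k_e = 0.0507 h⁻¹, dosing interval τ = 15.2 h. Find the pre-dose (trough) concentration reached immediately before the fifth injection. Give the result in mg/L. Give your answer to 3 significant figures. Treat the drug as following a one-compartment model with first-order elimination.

C₀ per dose = Dose / Vd = 1180 / 82.7 = 14.27 mg/L
Fraction remaining after one interval: r = e^(−kτ) = e^(−0.05070 × 15.2) = 0.4627
Before dose 5, 4 doses have been given (aged 1τ, 2τ, 3τ, 4τ).
C_trough = C₀ × (r + r² + … + r^4) = C₀ × r(1−r^4)/(1−r)
        = 14.27 × 0.4627 × (1 − 0.04584) / (1 − 0.4627) = 11.73 mg/L

11.7 mg/L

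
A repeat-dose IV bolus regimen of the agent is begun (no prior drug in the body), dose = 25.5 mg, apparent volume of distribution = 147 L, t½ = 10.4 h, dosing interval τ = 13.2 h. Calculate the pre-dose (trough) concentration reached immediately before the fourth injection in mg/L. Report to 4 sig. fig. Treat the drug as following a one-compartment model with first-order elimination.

C₀ per dose = Dose / Vd = 25.5 / 147 = 0.1735 mg/L
k = ln2 / t½ = 0.693147 / 10.4 = 0.06665 h⁻¹
Fraction remaining after one interval: r = e^(−kτ) = e^(−0.06665 × 13.2) = 0.4149
Before dose 4, 3 doses have been given (aged 1τ, 2τ, 3τ).
C_trough = C₀ × (r + r² + … + r^3) = C₀ × r(1−r^3)/(1−r)
        = 0.1735 × 0.4149 × (1 − 0.07142) / (1 − 0.4149) = 0.1142 mg/L

0.1142 mg/L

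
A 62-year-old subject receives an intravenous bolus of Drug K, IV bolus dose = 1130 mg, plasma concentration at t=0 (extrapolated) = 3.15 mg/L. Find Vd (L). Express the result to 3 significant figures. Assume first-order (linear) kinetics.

359 L

Vd = Dose / C₀ = 1130 / 3.15 = 358.7 L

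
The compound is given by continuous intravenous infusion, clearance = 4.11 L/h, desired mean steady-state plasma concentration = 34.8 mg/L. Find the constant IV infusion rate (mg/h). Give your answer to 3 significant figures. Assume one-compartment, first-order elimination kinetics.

At steady state, infusion rate R₀ = Css × CL = 34.8 × 4.110 = 143.0 mg/h

143 mg/h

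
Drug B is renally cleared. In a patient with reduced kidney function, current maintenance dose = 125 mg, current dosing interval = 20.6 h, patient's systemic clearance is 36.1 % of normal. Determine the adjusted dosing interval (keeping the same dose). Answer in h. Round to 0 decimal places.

To keep the same average steady-state level, dosing rate must scale with clearance.
CL ratio = 36.1 / 100 = 0.3610
New interval (same dose) = 20.6 / 0.3610 = 57.06 h

57 h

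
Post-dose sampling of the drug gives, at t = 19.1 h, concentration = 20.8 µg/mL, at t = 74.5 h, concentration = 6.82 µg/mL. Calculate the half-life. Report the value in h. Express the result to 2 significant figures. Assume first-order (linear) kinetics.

34 h

k = ln(C₁/C₂) / (t₂ − t₁) = ln(20.8/6.82) / (74.5 − 19.1)
  = 1.115 / 55.40 = 0.02013 h⁻¹
t½ = ln2 / k = 0.693147 / 0.02013 = 34.43 h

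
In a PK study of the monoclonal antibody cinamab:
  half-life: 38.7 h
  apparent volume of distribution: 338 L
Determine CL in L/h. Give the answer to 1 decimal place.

6.1 L/h

k = ln2 / t½ = 0.693147 / 38.7 = 0.01791 h⁻¹
CL = k × Vd = 0.01791 × 338 = 6.054 L/h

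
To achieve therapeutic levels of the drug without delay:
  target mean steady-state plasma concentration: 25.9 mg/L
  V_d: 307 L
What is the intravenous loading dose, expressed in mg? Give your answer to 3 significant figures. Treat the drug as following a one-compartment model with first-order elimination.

LD = Css × Vd = 25.9 × 307 = 7951 mg

7950 mg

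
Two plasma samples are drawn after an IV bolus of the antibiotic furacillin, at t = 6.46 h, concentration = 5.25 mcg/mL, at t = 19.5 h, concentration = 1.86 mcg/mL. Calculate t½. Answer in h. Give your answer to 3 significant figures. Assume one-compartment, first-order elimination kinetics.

8.71 h

k = ln(C₁/C₂) / (t₂ − t₁) = ln(5.25/1.86) / (19.5 − 6.46)
  = 1.038 / 13.04 = 0.07960 h⁻¹
t½ = ln2 / k = 0.693147 / 0.07960 = 8.708 h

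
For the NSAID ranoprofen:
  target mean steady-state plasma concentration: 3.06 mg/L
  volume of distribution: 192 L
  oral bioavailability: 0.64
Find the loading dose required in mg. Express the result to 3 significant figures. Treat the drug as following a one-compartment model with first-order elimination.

918 mg

LD = Css × Vd / F = 3.06 × 192 / 0.64 = 918.0 mg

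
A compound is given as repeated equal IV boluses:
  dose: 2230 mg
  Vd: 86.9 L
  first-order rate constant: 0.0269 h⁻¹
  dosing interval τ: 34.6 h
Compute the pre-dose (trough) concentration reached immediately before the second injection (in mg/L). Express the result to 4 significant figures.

C₀ per dose = Dose / Vd = 2230 / 86.9 = 25.66 mg/L
Fraction remaining after one interval: r = e^(−kτ) = e^(−0.02690 × 34.6) = 0.3943
Before dose 2, 1 dose has been given (aged 1τ).
C_trough = C₀ × r = 25.66 × 0.3943 = 10.12 mg/L

10.12 mg/L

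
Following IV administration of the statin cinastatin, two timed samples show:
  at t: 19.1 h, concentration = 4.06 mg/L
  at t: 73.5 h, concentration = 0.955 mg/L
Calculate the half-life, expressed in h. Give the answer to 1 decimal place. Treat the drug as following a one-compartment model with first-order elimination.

k = ln(C₁/C₂) / (t₂ − t₁) = ln(4.06/0.955) / (73.5 − 19.1)
  = 1.447 / 54.40 = 0.02660 h⁻¹
t½ = ln2 / k = 0.693147 / 0.02660 = 26.06 h

26.1 h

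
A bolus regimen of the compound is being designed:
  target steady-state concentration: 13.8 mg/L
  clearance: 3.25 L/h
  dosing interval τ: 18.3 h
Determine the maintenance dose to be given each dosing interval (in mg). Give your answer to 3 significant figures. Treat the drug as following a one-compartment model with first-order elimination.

At steady state, Dose/τ = Css × CL.
Dose = Css × CL × τ = 13.8 × 3.250 × 18.3 = 820.8 mg

821 mg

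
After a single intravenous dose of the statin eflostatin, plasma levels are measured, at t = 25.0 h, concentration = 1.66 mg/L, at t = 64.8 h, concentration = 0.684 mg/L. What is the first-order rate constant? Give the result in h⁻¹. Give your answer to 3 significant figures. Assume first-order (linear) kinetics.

k = ln(C₁/C₂) / (t₂ − t₁) = ln(1.66/0.684) / (64.8 − 25.0)
  = 0.8866 / 39.80 = 0.02228 h⁻¹

0.0223 h⁻¹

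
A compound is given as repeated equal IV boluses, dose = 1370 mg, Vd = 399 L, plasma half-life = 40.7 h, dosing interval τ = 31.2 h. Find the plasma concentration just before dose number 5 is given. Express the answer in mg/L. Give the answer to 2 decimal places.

4.31 mg/L

C₀ per dose = Dose / Vd = 1370 / 399 = 3.434 mg/L
k = ln2 / t½ = 0.693147 / 40.7 = 0.01703 h⁻¹
Fraction remaining after one interval: r = e^(−kτ) = e^(−0.01703 × 31.2) = 0.5878
Before dose 5, 4 doses have been given (aged 1τ, 2τ, 3τ, 4τ).
C_trough = C₀ × (r + r² + … + r^4) = C₀ × r(1−r^4)/(1−r)
        = 3.434 × 0.5878 × (1 − 0.1194) / (1 − 0.5878) = 4.312 mg/L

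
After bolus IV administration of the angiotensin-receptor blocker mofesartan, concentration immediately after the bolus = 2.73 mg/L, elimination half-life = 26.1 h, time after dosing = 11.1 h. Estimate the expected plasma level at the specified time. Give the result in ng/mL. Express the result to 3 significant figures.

2030 ng/mL

k = ln2 / t½ = 0.693147 / 26.1 = 0.02656 h⁻¹
C = C₀ · e^(−k·t) = 2.730 × e^(−0.02656 × 11.1)
  = 2.730 × 0.7447 = 2.033 mg/L
Convert: 2.033 mg/L × 1000 = 2033 ng/mL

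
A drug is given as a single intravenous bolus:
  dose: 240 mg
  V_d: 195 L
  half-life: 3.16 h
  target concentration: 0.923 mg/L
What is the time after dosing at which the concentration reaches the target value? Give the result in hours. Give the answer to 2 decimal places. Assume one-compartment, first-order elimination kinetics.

1.31 h

C₀ = Dose / Vd = 240.0 / 195 = 1.231 mg/L
k = ln2 / t½ = 0.693147 / 3.16 = 0.2194 h⁻¹
t = ln(C₀ / C) / k = ln(1.231 / 0.923) / 0.2194
  = ln(1.334) / 0.2194 = 0.2882 / 0.2194 = 1.314 h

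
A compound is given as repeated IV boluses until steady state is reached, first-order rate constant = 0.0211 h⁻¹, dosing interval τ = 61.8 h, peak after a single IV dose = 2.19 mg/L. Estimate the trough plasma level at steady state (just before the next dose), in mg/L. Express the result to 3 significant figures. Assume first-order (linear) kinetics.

0.816 mg/L

e^(−kτ) = e^(−0.02110 × 61.8) = 0.2714
Accumulation ratio R = 1 / (1 − e^(−kτ)) = 1 / (1 − 0.2714) = 1.372
Steady-state trough = C₀ × R × e^(−kτ) = 2.19 × 1.372 × 0.2714 = 0.8155 mg/L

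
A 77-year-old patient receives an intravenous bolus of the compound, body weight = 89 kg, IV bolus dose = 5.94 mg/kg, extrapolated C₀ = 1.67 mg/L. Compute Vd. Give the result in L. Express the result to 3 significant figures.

317 L

Dose = 5.94 × 89 = 528.7 mg
Vd = Dose / C₀ = 528.7 / 1.67 = 316.6 L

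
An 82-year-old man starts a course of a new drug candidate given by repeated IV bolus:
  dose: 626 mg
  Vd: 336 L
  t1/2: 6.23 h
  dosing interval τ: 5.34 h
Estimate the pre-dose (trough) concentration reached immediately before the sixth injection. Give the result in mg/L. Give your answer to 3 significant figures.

C₀ per dose = Dose / Vd = 626 / 336 = 1.863 mg/L
k = ln2 / t½ = 0.693147 / 6.23 = 0.1113 h⁻¹
Fraction remaining after one interval: r = e^(−kτ) = e^(−0.1113 × 5.34) = 0.5519
Before dose 6, 5 doses have been given (aged 1τ, 2τ, 3τ, 4τ, 5τ).
C_trough = C₀ × (r + r² + … + r^5) = C₀ × r(1−r^5)/(1−r)
        = 1.863 × 0.5519 × (1 − 0.05120) / (1 − 0.5519) = 2.177 mg/L

2.18 mg/L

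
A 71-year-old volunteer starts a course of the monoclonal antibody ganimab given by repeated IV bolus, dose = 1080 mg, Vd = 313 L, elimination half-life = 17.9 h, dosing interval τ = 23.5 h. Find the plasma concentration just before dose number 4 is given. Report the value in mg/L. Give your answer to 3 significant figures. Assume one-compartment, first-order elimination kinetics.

2.17 mg/L

C₀ per dose = Dose / Vd = 1080 / 313 = 3.450 mg/L
k = ln2 / t½ = 0.693147 / 17.9 = 0.03872 h⁻¹
Fraction remaining after one interval: r = e^(−kτ) = e^(−0.03872 × 23.5) = 0.4026
Before dose 4, 3 doses have been given (aged 1τ, 2τ, 3τ).
C_trough = C₀ × (r + r² + … + r^3) = C₀ × r(1−r^3)/(1−r)
        = 3.450 × 0.4026 × (1 − 0.06526) / (1 − 0.4026) = 2.173 mg/L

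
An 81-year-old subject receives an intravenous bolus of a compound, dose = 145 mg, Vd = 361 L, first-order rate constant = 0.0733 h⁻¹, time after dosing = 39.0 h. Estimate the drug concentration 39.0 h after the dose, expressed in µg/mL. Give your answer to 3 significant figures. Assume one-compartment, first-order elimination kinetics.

C₀ = Dose / Vd = 145.0 / 361 = 0.4017 mg/L
C = C₀ · e^(−k·t) = 0.4017 × e^(−0.07330 × 39.0)
  = 0.4017 × 0.05734 = 0.02303 mg/L
(0.02303 mg/L = 0.02303 µg/mL)

0.0230 µg/mL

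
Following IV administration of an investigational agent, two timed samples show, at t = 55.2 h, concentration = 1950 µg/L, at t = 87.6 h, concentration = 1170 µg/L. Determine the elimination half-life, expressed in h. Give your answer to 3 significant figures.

k = ln(C₁/C₂) / (t₂ − t₁) = ln(1950/1170) / (87.6 − 55.2)
  = 0.5108 / 32.40 = 0.01577 h⁻¹
t½ = ln2 / k = 0.693147 / 0.01577 = 43.95 h

44.0 h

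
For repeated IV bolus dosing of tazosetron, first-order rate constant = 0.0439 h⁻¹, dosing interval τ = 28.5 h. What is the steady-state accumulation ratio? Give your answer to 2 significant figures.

e^(−kτ) = e^(−0.04390 × 28.5) = 0.2862
Accumulation ratio R = 1 / (1 − e^(−kτ)) = 1 / (1 − 0.2862) = 1.401

1.4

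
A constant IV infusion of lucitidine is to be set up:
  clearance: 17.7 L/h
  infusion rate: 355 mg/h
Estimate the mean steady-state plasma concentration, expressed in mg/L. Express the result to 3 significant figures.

At steady state Css = R₀ / CL = 355 / 17.70 = 20.06 mg/L

20.1 mg/L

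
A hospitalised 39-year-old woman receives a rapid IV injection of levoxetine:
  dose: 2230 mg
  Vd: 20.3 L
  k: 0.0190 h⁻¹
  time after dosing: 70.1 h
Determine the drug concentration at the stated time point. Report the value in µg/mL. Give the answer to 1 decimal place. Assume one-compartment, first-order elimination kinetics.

29.0 µg/mL

C₀ = Dose / Vd = 2230 / 20.3 = 109.9 mg/L
C = C₀ · e^(−k·t) = 109.9 × e^(−0.01900 × 70.1)
  = 109.9 × 0.2640 = 29.01 mg/L
(29.01 mg/L = 29.01 µg/mL)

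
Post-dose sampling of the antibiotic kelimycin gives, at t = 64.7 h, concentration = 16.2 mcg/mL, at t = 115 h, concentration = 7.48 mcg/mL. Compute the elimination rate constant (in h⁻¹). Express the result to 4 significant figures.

k = ln(C₁/C₂) / (t₂ − t₁) = ln(16.2/7.48) / (115 − 64.7)
  = 0.7728 / 50.30 = 0.01536 h⁻¹

0.01536 h⁻¹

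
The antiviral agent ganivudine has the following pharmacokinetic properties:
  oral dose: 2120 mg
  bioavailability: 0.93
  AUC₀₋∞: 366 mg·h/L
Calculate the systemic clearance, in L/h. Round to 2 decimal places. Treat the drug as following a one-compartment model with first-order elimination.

CL = F·Dose / AUC = 0.93 × 2120 / 366 = 5.387 L/h

5.39 L/h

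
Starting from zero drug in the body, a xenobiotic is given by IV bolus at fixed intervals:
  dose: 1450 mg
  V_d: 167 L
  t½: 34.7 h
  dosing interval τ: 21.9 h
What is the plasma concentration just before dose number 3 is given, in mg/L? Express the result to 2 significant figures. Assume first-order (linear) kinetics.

9.2 mg/L

C₀ per dose = Dose / Vd = 1450 / 167 = 8.683 mg/L
k = ln2 / t½ = 0.693147 / 34.7 = 0.01998 h⁻¹
Fraction remaining after one interval: r = e^(−kτ) = e^(−0.01998 × 21.9) = 0.6456
Before dose 3, 2 doses have been given (aged 1τ, 2τ).
C_trough = C₀ × (r + r²) = 8.683 × (0.6456 + 0.4168) = 9.225 mg/L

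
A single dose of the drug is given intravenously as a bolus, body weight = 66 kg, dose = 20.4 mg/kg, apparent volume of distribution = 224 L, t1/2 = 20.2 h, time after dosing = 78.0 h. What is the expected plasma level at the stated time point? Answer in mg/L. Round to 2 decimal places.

Total dose = 20.4 × 66 = 1346 mg
C₀ = Dose / Vd = 1346 / 224 = 6.009 mg/L
k = ln2 / t½ = 0.693147 / 20.2 = 0.03431 h⁻¹
C = C₀ · e^(−k·t) = 6.009 × e^(−0.03431 × 78.0)
  = 6.009 × 0.06883 = 0.4136 mg/L

0.41 mg/L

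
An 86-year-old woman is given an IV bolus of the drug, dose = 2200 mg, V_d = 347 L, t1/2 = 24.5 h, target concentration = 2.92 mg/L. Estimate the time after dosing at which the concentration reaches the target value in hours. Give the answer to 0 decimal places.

C₀ = Dose / Vd = 2200 / 347 = 6.340 mg/L
k = ln2 / t½ = 0.693147 / 24.5 = 0.02829 h⁻¹
t = ln(C₀ / C) / k = ln(6.340 / 2.92) / 0.02829
  = ln(2.171) / 0.02829 = 0.7752 / 0.02829 = 27.40 h

27 h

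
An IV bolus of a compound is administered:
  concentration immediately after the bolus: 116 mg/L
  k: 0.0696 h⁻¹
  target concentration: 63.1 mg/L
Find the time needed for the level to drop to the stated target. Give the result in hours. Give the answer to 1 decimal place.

8.7 h

t = ln(C₀ / C) / k = ln(116.0 / 63.1) / 0.06960
  = ln(1.838) / 0.06960 = 0.6087 / 0.06960 = 8.746 h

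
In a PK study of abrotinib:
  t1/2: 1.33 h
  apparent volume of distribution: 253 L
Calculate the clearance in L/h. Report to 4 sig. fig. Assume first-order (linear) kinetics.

k = ln2 / t½ = 0.693147 / 1.33 = 0.5212 h⁻¹
CL = k × Vd = 0.5212 × 253 = 131.9 L/h

131.9 L/h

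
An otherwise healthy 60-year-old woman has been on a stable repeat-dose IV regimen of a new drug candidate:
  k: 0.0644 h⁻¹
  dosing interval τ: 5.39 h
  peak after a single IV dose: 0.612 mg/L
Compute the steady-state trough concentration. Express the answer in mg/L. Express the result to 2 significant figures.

e^(−kτ) = e^(−0.06440 × 5.39) = 0.7067
Accumulation ratio R = 1 / (1 − e^(−kτ)) = 1 / (1 − 0.7067) = 3.409
Steady-state trough = C₀ × R × e^(−kτ) = 0.612 × 3.409 × 0.7067 = 1.474 mg/L

1.5 mg/L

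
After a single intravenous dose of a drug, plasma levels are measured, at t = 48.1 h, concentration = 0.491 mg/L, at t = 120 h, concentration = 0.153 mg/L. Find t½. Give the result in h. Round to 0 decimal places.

k = ln(C₁/C₂) / (t₂ − t₁) = ln(0.491/0.153) / (120 − 48.1)
  = 1.166 / 71.90 = 0.01622 h⁻¹
t½ = ln2 / k = 0.693147 / 0.01622 = 42.73 h

43 h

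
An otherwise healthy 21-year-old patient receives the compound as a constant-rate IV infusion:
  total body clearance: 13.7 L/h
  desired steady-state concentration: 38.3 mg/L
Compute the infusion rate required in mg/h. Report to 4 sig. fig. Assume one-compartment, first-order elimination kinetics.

524.7 mg/h

At steady state, infusion rate R₀ = Css × CL = 38.3 × 13.70 = 524.7 mg/h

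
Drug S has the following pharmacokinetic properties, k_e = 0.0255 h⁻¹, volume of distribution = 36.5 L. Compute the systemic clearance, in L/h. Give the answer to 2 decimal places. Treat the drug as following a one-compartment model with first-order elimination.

0.93 L/h

CL = k × Vd = 0.0255 × 36.5 = 0.9308 L/h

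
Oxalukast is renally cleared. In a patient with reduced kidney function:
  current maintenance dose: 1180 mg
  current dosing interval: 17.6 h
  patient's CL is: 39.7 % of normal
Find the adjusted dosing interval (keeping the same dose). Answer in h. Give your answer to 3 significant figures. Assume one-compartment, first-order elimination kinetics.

To keep the same average steady-state level, dosing rate must scale with clearance.
CL ratio = 39.7 / 100 = 0.3970
New interval (same dose) = 17.6 / 0.3970 = 44.33 h

44.3 h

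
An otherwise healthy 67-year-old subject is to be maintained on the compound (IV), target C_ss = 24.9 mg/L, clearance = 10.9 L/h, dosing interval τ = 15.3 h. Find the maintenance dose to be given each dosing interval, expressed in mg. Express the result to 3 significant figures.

At steady state, Dose/τ = Css × CL.
Dose = Css × CL × τ = 24.9 × 10.90 × 15.3 = 4153 mg

4150 mg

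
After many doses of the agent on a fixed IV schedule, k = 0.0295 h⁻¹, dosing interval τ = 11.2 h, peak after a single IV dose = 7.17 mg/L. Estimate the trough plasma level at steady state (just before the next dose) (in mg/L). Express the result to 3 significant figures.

18.3 mg/L

e^(−kτ) = e^(−0.02950 × 11.2) = 0.7186
Accumulation ratio R = 1 / (1 − e^(−kτ)) = 1 / (1 − 0.7186) = 3.554
Steady-state trough = C₀ × R × e^(−kτ) = 7.17 × 3.554 × 0.7186 = 18.31 mg/L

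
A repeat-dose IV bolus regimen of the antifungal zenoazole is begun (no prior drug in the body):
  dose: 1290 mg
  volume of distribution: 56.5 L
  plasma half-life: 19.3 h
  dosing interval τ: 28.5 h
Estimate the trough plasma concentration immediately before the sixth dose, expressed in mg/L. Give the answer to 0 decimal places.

13 mg/L

C₀ per dose = Dose / Vd = 1290 / 56.5 = 22.83 mg/L
k = ln2 / t½ = 0.693147 / 19.3 = 0.03591 h⁻¹
Fraction remaining after one interval: r = e^(−kτ) = e^(−0.03591 × 28.5) = 0.3594
Before dose 6, 5 doses have been given (aged 1τ, 2τ, 3τ, 4τ, 5τ).
C_trough = C₀ × (r + r² + … + r^5) = C₀ × r(1−r^5)/(1−r)
        = 22.83 × 0.3594 × (1 − 0.005996) / (1 − 0.3594) = 12.73 mg/L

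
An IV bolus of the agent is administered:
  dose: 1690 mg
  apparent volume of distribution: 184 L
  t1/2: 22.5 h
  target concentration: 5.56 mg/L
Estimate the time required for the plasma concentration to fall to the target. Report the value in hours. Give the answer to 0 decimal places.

C₀ = Dose / Vd = 1690 / 184 = 9.185 mg/L
k = ln2 / t½ = 0.693147 / 22.5 = 0.03081 h⁻¹
t = ln(C₀ / C) / k = ln(9.185 / 5.56) / 0.03081
  = ln(1.652) / 0.03081 = 0.5020 / 0.03081 = 16.29 h

16 h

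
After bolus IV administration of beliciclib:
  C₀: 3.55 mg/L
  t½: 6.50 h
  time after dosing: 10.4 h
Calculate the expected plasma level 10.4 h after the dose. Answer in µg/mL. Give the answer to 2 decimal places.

1.17 µg/mL

k = ln2 / t½ = 0.693147 / 6.50 = 0.1066 h⁻¹
C = C₀ · e^(−k·t) = 3.550 × e^(−0.1066 × 10.4)
  = 3.550 × 0.3300 = 1.172 mg/L
(1.172 mg/L = 1.172 µg/mL)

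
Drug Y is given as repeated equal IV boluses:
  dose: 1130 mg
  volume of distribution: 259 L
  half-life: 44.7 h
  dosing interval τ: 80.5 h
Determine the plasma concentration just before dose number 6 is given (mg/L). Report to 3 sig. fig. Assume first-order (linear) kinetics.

1.75 mg/L

C₀ per dose = Dose / Vd = 1130 / 259 = 4.363 mg/L
k = ln2 / t½ = 0.693147 / 44.7 = 0.01551 h⁻¹
Fraction remaining after one interval: r = e^(−kτ) = e^(−0.01551 × 80.5) = 0.2869
Before dose 6, 5 doses have been given (aged 1τ, 2τ, 3τ, 4τ, 5τ).
C_trough = C₀ × (r + r² + … + r^5) = C₀ × r(1−r^5)/(1−r)
        = 4.363 × 0.2869 × (1 − 0.001944) / (1 − 0.2869) = 1.752 mg/L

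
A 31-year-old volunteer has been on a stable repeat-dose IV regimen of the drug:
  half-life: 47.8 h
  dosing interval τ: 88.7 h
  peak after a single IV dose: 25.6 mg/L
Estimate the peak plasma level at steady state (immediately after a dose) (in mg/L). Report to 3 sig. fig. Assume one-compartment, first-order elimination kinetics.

35.4 mg/L

k = ln2 / t½ = 0.693147 / 47.8 = 0.01450 h⁻¹
e^(−kτ) = e^(−0.01450 × 88.7) = 0.2763
Accumulation ratio R = 1 / (1 − e^(−kτ)) = 1 / (1 − 0.2763) = 1.382
Steady-state peak = C₀ × R = 25.6 × 1.382 = 35.38 mg/L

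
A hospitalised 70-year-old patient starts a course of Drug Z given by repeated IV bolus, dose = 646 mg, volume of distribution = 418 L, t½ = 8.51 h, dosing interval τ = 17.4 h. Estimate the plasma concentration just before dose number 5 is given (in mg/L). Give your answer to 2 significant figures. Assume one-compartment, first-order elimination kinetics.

0.49 mg/L

C₀ per dose = Dose / Vd = 646 / 418 = 1.545 mg/L
k = ln2 / t½ = 0.693147 / 8.51 = 0.08145 h⁻¹
Fraction remaining after one interval: r = e^(−kτ) = e^(−0.08145 × 17.4) = 0.2424
Before dose 5, 4 doses have been given (aged 1τ, 2τ, 3τ, 4τ).
C_trough = C₀ × (r + r² + … + r^4) = C₀ × r(1−r^4)/(1−r)
        = 1.545 × 0.2424 × (1 − 0.003452) / (1 − 0.2424) = 0.4926 mg/L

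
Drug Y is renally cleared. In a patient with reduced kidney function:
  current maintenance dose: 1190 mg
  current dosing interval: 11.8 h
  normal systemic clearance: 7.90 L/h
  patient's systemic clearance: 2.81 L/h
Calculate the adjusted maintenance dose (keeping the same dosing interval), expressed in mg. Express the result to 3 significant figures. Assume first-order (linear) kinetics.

To keep the same average steady-state level, dosing rate must scale with clearance.
CL ratio = 2.81 / 7.90 = 0.3557
New dose (same interval) = 1190 × 0.3557 = 423.3 mg

423 mg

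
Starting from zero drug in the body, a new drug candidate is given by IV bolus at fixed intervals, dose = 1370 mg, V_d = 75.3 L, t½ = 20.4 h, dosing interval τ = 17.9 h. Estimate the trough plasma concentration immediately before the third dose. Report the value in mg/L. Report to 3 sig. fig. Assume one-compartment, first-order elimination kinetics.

C₀ per dose = Dose / Vd = 1370 / 75.3 = 18.19 mg/L
k = ln2 / t½ = 0.693147 / 20.4 = 0.03398 h⁻¹
Fraction remaining after one interval: r = e^(−kτ) = e^(−0.03398 × 17.9) = 0.5443
Before dose 3, 2 doses have been given (aged 1τ, 2τ).
C_trough = C₀ × (r + r²) = 18.19 × (0.5443 + 0.2963) = 15.29 mg/L

15.3 mg/L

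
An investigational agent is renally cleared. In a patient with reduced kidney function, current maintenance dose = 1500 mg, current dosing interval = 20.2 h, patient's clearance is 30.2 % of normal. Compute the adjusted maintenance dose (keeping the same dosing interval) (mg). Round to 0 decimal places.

To keep the same average steady-state level, dosing rate must scale with clearance.
CL ratio = 30.2 / 100 = 0.3020
New dose (same interval) = 1500 × 0.3020 = 453.0 mg

453 mg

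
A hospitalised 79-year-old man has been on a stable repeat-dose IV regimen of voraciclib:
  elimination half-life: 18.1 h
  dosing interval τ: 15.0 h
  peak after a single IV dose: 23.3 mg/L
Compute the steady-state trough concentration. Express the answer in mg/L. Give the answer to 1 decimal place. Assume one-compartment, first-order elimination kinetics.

k = ln2 / t½ = 0.693147 / 18.1 = 0.03830 h⁻¹
e^(−kτ) = e^(−0.03830 × 15.0) = 0.5630
Accumulation ratio R = 1 / (1 − e^(−kτ)) = 1 / (1 − 0.5630) = 2.288
Steady-state trough = C₀ × R × e^(−kτ) = 23.3 × 2.288 × 0.5630 = 30.01 mg/L

30.0 mg/L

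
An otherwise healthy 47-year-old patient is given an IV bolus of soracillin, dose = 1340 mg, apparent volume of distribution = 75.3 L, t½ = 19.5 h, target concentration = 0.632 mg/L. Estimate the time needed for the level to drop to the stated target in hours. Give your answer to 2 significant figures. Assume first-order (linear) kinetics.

94 h

C₀ = Dose / Vd = 1340 / 75.3 = 17.80 mg/L
k = ln2 / t½ = 0.693147 / 19.5 = 0.03555 h⁻¹
t = ln(C₀ / C) / k = ln(17.80 / 0.632) / 0.03555
  = ln(28.16) / 0.03555 = 3.338 / 0.03555 = 93.90 h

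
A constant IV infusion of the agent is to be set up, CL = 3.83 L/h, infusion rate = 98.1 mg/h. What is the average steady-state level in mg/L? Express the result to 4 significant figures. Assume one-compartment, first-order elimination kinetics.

At steady state Css = R₀ / CL = 98.1 / 3.830 = 25.61 mg/L

25.61 mg/L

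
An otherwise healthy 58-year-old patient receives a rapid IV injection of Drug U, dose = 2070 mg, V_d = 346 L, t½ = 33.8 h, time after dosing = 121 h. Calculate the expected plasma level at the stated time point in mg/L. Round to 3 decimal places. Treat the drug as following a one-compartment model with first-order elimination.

0.500 mg/L

C₀ = Dose / Vd = 2070 / 346 = 5.983 mg/L
k = ln2 / t½ = 0.693147 / 33.8 = 0.02051 h⁻¹
C = C₀ · e^(−k·t) = 5.983 × e^(−0.02051 × 121)
  = 5.983 × 0.08360 = 0.5002 mg/L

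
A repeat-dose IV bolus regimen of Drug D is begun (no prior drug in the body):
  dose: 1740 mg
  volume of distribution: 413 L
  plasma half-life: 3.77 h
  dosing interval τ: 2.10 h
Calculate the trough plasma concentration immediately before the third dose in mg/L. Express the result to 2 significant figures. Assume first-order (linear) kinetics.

4.8 mg/L

C₀ per dose = Dose / Vd = 1740 / 413 = 4.213 mg/L
k = ln2 / t½ = 0.693147 / 3.77 = 0.1839 h⁻¹
Fraction remaining after one interval: r = e^(−kτ) = e^(−0.1839 × 2.10) = 0.6796
Before dose 3, 2 doses have been given (aged 1τ, 2τ).
C_trough = C₀ × (r + r²) = 4.213 × (0.6796 + 0.4619) = 4.809 mg/L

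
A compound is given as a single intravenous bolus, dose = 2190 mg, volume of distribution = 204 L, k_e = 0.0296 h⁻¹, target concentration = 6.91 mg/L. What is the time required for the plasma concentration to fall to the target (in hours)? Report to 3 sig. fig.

C₀ = Dose / Vd = 2190 / 204 = 10.74 mg/L
t = ln(C₀ / C) / k = ln(10.74 / 6.91) / 0.02960
  = ln(1.554) / 0.02960 = 0.4408 / 0.02960 = 14.89 h

14.9 h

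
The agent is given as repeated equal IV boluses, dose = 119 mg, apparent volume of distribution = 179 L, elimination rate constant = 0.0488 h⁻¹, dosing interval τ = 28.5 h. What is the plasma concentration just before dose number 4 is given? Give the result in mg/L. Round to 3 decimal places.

0.217 mg/L

C₀ per dose = Dose / Vd = 119 / 179 = 0.6648 mg/L
Fraction remaining after one interval: r = e^(−kτ) = e^(−0.04880 × 28.5) = 0.2489
Before dose 4, 3 doses have been given (aged 1τ, 2τ, 3τ).
C_trough = C₀ × (r + r² + … + r^3) = C₀ × r(1−r^3)/(1−r)
        = 0.6648 × 0.2489 × (1 − 0.01542) / (1 − 0.2489) = 0.2169 mg/L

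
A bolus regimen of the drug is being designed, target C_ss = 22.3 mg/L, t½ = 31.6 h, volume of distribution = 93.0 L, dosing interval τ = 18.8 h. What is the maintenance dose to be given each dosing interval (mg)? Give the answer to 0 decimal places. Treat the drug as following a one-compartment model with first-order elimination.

855 mg

k = ln2 / t½ = 0.693147 / 31.6 = 0.02194 h⁻¹
CL = k × Vd = 0.02194 × 93.0 = 2.040 L/h
At steady state, Dose/τ = Css × CL.
Dose = Css × CL × τ = 22.3 × 2.040 × 18.8 = 855.2 mg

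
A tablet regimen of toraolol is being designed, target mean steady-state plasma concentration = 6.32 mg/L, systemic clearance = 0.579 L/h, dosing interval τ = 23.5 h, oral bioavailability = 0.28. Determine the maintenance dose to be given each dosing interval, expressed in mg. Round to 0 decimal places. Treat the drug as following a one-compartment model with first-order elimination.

At steady state, F × (Dose/τ) = Css × CL.
Dose = Css × CL × τ / F = 6.32 × 0.5790 × 23.5 / 0.28 = 307.1 mg

307 mg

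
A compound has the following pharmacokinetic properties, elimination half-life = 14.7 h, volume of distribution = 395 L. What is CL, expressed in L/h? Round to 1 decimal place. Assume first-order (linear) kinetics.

18.6 L/h

k = ln2 / t½ = 0.693147 / 14.7 = 0.04715 h⁻¹
CL = k × Vd = 0.04715 × 395 = 18.62 L/h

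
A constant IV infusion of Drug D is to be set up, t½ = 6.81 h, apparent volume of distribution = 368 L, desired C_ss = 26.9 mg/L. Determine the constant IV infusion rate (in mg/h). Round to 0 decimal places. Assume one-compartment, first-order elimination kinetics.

1008 mg/h

k = ln2 / t½ = 0.693147 / 6.81 = 0.1018 h⁻¹
CL = k × Vd = 0.1018 × 368 = 37.46 L/h
At steady state, infusion rate R₀ = Css × CL = 26.9 × 37.46 = 1008 mg/h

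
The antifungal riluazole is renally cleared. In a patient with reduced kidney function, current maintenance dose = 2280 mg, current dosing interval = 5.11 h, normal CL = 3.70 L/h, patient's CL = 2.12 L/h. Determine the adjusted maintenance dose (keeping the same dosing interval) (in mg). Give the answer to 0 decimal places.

To keep the same average steady-state level, dosing rate must scale with clearance.
CL ratio = 2.12 / 3.70 = 0.5730
New dose (same interval) = 2280 × 0.5730 = 1306 mg

1306 mg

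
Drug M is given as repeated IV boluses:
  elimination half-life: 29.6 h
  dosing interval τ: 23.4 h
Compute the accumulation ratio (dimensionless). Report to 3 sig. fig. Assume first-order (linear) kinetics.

k = ln2 / t½ = 0.693147 / 29.6 = 0.02342 h⁻¹
e^(−kτ) = e^(−0.02342 × 23.4) = 0.5781
Accumulation ratio R = 1 / (1 − e^(−kτ)) = 1 / (1 − 0.5781) = 2.370

2.37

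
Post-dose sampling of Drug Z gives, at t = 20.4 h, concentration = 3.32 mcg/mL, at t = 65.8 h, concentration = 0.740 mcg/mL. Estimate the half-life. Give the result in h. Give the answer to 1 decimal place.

k = ln(C₁/C₂) / (t₂ − t₁) = ln(3.32/0.740) / (65.8 − 20.4)
  = 1.501 / 45.40 = 0.03306 h⁻¹
t½ = ln2 / k = 0.693147 / 0.03306 = 20.97 h

21.0 h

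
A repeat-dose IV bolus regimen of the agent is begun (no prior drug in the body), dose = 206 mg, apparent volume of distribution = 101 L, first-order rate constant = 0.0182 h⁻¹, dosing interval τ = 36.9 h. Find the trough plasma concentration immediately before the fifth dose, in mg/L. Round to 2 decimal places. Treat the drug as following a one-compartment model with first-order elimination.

1.99 mg/L

C₀ per dose = Dose / Vd = 206 / 101 = 2.040 mg/L
Fraction remaining after one interval: r = e^(−kτ) = e^(−0.01820 × 36.9) = 0.5109
Before dose 5, 4 doses have been given (aged 1τ, 2τ, 3τ, 4τ).
C_trough = C₀ × (r + r² + … + r^4) = C₀ × r(1−r^4)/(1−r)
        = 2.040 × 0.5109 × (1 − 0.06813) / (1 − 0.5109) = 1.986 mg/L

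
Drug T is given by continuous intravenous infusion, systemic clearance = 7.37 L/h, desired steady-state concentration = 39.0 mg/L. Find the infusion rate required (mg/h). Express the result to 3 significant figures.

At steady state, infusion rate R₀ = Css × CL = 39.0 × 7.370 = 287.4 mg/h

287 mg/h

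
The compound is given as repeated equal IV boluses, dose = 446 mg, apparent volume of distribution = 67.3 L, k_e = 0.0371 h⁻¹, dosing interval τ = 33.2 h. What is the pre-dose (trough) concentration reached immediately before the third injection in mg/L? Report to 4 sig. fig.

2.498 mg/L

C₀ per dose = Dose / Vd = 446 / 67.3 = 6.627 mg/L
Fraction remaining after one interval: r = e^(−kτ) = e^(−0.03710 × 33.2) = 0.2918
Before dose 3, 2 doses have been given (aged 1τ, 2τ).
C_trough = C₀ × (r + r²) = 6.627 × (0.2918 + 0.08515) = 2.498 mg/L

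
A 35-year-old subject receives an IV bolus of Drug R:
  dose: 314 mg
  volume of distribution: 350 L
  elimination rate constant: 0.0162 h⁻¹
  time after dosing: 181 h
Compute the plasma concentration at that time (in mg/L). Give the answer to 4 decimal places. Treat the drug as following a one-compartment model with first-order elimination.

0.0478 mg/L

C₀ = Dose / Vd = 314.0 / 350 = 0.8971 mg/L
C = C₀ · e^(−k·t) = 0.8971 × e^(−0.01620 × 181)
  = 0.8971 × 0.05328 = 0.04780 mg/L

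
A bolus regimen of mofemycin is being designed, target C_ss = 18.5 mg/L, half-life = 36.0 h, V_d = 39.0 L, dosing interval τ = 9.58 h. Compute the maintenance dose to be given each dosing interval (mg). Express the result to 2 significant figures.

130 mg

k = ln2 / t½ = 0.693147 / 36.0 = 0.01925 h⁻¹
CL = k × Vd = 0.01925 × 39.0 = 0.7508 L/h
At steady state, Dose/τ = Css × CL.
Dose = Css × CL × τ = 18.5 × 0.7508 × 9.58 = 133.1 mg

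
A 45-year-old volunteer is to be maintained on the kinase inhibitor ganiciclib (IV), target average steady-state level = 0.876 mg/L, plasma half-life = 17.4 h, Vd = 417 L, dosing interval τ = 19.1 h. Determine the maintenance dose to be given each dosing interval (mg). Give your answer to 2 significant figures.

280 mg

k = ln2 / t½ = 0.693147 / 17.4 = 0.03984 h⁻¹
CL = k × Vd = 0.03984 × 417 = 16.61 L/h
At steady state, Dose/τ = Css × CL.
Dose = Css × CL × τ = 0.876 × 16.61 × 19.1 = 277.9 mg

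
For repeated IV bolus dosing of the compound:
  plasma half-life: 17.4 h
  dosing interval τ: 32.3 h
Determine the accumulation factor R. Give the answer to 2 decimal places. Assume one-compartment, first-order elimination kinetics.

1.38

k = ln2 / t½ = 0.693147 / 17.4 = 0.03984 h⁻¹
e^(−kτ) = e^(−0.03984 × 32.3) = 0.2761
Accumulation ratio R = 1 / (1 − e^(−kτ)) = 1 / (1 − 0.2761) = 1.381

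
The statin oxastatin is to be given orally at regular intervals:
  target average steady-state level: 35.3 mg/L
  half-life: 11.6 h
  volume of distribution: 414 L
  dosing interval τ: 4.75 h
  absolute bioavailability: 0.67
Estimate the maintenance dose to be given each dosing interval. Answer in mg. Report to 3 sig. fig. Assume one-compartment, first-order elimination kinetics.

6190 mg

k = ln2 / t½ = 0.693147 / 11.6 = 0.05975 h⁻¹
CL = k × Vd = 0.05975 × 414 = 24.74 L/h
At steady state, F × (Dose/τ) = Css × CL.
Dose = Css × CL × τ / F = 35.3 × 24.74 × 4.75 / 0.67 = 6191 mg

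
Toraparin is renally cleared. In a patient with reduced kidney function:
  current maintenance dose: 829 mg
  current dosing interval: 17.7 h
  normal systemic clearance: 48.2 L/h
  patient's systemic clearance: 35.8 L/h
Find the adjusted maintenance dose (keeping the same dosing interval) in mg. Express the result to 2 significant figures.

To keep the same average steady-state level, dosing rate must scale with clearance.
CL ratio = 35.8 / 48.2 = 0.7427
New dose (same interval) = 829 × 0.7427 = 615.7 mg

620 mg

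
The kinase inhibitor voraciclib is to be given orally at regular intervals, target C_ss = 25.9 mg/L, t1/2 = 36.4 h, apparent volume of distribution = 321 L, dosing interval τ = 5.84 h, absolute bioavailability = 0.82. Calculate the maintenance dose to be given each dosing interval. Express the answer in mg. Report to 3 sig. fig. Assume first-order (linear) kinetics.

1130 mg

k = ln2 / t½ = 0.693147 / 36.4 = 0.01904 h⁻¹
CL = k × Vd = 0.01904 × 321 = 6.112 L/h
At steady state, F × (Dose/τ) = Css × CL.
Dose = Css × CL × τ / F = 25.9 × 6.112 × 5.84 / 0.82 = 1127 mg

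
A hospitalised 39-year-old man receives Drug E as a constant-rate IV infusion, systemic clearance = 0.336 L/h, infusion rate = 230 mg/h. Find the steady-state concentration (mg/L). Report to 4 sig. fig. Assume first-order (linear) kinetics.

684.5 mg/L

At steady state Css = R₀ / CL = 230 / 0.3360 = 684.5 mg/L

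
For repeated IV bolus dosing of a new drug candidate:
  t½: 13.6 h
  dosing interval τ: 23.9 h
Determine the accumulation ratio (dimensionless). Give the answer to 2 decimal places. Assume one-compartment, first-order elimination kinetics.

1.42

k = ln2 / t½ = 0.693147 / 13.6 = 0.05097 h⁻¹
e^(−kτ) = e^(−0.05097 × 23.9) = 0.2958
Accumulation ratio R = 1 / (1 − e^(−kτ)) = 1 / (1 − 0.2958) = 1.420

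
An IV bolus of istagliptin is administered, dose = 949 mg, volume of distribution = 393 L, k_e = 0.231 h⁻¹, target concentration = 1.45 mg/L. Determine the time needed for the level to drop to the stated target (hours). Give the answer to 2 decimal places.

C₀ = Dose / Vd = 949.0 / 393 = 2.415 mg/L
t = ln(C₀ / C) / k = ln(2.415 / 1.45) / 0.2310
  = ln(1.666) / 0.2310 = 0.5104 / 0.2310 = 2.210 h

2.21 h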